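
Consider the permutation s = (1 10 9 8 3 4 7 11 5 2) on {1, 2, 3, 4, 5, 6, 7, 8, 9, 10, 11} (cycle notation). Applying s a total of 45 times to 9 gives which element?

11

9 lies in the 10-cycle (1 10 9 8 3 4 7 11 5 2).
On a 10-cycle, s^10 is the identity, so s^45 = s^5 there (45 ≡ 5 mod 10).
Advancing 5 steps from 9: 9 → 8 → 3 → 4 → 7 → 11.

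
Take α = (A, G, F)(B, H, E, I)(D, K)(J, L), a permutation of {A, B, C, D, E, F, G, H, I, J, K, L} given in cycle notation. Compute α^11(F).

F lies in the 3-cycle (A, G, F).
On a 3-cycle, α^3 is the identity, so α^11 = α^2 there (11 ≡ 2 mod 3).
Stepping 2 places around the cycle: F → A → G.

G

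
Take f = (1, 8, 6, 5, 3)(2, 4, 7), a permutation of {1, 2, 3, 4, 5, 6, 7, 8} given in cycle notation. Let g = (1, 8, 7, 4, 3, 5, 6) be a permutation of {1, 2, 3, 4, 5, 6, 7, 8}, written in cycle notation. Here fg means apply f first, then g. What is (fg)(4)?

4

f(4) = 7, then g(7) = 4; composing gives (fg)(4) = 4.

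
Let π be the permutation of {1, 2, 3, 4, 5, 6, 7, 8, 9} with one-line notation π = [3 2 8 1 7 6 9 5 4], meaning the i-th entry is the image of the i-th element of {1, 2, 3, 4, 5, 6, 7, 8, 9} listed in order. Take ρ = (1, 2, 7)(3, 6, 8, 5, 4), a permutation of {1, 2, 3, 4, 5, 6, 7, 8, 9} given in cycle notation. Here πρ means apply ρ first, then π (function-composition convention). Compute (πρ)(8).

7

(πρ)(8) = π(ρ(8)). ρ(8) = 5, then π(5) = 7. So (πρ)(8) = 7.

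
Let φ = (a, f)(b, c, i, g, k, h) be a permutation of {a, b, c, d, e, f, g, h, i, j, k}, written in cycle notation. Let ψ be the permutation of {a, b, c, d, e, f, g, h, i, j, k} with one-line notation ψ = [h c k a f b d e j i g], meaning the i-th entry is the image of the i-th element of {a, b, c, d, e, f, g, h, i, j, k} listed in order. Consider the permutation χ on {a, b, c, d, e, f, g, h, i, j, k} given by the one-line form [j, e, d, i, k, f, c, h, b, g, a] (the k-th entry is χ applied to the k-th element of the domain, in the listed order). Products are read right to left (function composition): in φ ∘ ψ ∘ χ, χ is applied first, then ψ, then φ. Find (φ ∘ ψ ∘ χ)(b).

a

Apply the permutations in order: χ(b) = e, then ψ(e) = f, then φ(f) = a. So (φ ∘ ψ ∘ χ)(b) = a.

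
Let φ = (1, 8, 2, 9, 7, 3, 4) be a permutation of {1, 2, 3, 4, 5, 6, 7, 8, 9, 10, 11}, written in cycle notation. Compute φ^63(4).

4

4 lies in the 7-cycle (1, 8, 2, 9, 7, 3, 4).
Since the cycle has length 7, φ^63 acts on it the same as φ^0 (63 mod 7 = 0).
So φ^63(4) = 4.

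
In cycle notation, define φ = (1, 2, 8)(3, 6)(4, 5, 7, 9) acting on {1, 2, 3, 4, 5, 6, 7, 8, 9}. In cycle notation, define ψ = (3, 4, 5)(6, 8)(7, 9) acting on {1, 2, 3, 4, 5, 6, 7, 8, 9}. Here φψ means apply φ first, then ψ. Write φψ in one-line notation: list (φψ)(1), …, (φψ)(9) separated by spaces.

2 6 8 3 9 4 7 1 5

Chase each element through φ then ψ: 1 → 2 → 2; 2 → 8 → 6; 3 → 6 → 8; 4 → 5 → 3; 5 → 7 → 9; 6 → 3 → 4; 7 → 9 → 7; 8 → 1 → 1; 9 → 4 → 5.
Collecting the images, φψ = [2 6 8 3 9 4 7 1 5].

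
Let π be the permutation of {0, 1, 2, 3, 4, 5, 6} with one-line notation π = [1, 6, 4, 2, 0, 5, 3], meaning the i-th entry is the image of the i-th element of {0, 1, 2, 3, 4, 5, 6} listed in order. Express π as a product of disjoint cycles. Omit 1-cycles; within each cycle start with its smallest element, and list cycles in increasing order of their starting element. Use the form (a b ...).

From 0: 0 → 1 → 6 → 3 → 2 → 4 → 0, closing the cycle (0 1 6 3 2 4).
Repeating from the next unused element and collecting all non-trivial cycles gives (0 1 6 3 2 4).

(0 1 6 3 2 4)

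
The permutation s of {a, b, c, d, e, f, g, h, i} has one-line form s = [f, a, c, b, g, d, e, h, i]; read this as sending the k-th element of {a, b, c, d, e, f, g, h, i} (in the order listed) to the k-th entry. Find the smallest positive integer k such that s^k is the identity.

4

Decomposing into disjoint cycles gives cycle lengths 4, 2, 1, 1, 1.
The order is lcm(4, 2) = 4.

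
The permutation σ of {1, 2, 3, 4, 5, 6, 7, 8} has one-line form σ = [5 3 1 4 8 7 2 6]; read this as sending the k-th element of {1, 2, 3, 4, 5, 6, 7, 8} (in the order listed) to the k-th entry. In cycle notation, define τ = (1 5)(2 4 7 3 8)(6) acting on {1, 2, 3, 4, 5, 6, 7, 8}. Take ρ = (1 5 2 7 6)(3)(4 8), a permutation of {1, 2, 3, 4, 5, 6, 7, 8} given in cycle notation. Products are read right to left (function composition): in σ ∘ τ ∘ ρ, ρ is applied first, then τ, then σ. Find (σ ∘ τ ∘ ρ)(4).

Chase 4: ρ(4) = 8; τ(8) = 2; σ(2) = 3. Hence (σ ∘ τ ∘ ρ)(4) = 3.

3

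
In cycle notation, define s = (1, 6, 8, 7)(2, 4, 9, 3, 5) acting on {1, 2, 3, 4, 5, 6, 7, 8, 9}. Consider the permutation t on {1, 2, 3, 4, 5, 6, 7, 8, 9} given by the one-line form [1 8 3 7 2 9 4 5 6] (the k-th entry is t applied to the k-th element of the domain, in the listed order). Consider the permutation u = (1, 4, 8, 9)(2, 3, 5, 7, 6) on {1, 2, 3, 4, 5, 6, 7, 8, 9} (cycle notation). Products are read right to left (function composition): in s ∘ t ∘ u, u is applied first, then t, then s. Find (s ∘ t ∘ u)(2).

(s ∘ t ∘ u)(2) = s(t(u(2))). u(2) = 3, then t(3) = 3, then s(3) = 5, so the result is 5.

5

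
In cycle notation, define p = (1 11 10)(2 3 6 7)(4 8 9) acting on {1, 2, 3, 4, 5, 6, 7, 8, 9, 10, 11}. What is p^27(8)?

8 lies in the 3-cycle (4 8 9).
Powers repeat with period 3 on this cycle, and 27 mod 3 = 0, so p^27(8) = p^0(8).
So p^27(8) = 8.

8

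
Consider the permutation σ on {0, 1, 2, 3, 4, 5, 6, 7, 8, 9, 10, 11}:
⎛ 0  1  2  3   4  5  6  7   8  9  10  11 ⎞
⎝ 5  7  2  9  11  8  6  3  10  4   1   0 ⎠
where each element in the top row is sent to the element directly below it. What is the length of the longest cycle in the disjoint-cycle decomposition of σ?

Decomposing into disjoint cycles gives (0 5 8 10 1 7 3 9 4 11); the longest has length 10.

10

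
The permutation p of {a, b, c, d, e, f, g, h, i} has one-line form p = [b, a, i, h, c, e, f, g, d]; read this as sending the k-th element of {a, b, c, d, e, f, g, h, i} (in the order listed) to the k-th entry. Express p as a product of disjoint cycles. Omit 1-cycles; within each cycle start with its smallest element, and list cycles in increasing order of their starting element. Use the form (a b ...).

Start at a and follow images: a → b → a, giving the cycle (a b).
Continuing from each remaining unvisited element yields (a b)(c i d h g f e).

(a b)(c i d h g f e)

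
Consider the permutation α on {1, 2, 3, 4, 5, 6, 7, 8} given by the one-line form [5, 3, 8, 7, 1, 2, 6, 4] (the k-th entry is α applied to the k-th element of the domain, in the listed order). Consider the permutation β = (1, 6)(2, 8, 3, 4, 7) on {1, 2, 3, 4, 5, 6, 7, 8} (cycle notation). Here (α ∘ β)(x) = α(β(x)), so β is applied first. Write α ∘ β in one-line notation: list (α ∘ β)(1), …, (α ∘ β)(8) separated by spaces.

2 4 7 6 1 5 3 8

(α ∘ β)(x) = α(β(x)). Computing each image: α(β(1)) = α(6) = 2, α(β(2)) = α(8) = 4, α(β(3)) = α(4) = 7, α(β(4)) = α(7) = 6, α(β(5)) = α(5) = 1, α(β(6)) = α(1) = 5, α(β(7)) = α(2) = 3, α(β(8)) = α(3) = 8.
Hence α ∘ β = [2 4 7 6 1 5 3 8].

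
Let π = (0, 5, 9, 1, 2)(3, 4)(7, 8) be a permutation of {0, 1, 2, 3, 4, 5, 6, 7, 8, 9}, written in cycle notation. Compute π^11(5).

5 lies in the 5-cycle (0, 5, 9, 1, 2).
On a 5-cycle, π^5 is the identity, so π^11 = π^1 there (11 ≡ 1 mod 5).
Stepping 1 place around the cycle: 5 → 9.

9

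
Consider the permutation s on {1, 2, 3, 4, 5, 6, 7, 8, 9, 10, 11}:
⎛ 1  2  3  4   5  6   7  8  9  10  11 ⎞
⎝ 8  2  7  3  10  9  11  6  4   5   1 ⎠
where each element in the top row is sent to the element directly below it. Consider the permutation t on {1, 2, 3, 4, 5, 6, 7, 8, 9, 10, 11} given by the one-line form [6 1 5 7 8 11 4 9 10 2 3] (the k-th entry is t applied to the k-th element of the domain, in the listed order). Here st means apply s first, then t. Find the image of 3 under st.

First apply s: s(3) = 7, then t(7) = 4. Thus (st)(3) = 4.

4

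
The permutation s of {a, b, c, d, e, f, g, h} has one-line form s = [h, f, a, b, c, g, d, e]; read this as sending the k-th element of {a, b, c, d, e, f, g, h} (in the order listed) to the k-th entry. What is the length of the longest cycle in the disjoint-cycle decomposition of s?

Decomposing into disjoint cycles gives (a h e c)(b f g d); the longest has length 4.

4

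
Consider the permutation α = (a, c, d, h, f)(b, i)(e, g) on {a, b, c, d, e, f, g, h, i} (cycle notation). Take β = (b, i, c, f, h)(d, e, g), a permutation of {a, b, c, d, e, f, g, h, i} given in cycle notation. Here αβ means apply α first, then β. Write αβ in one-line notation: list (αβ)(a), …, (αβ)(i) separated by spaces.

For each element, apply α then β: a → c → f; b → i → c; c → d → e; d → h → b; e → g → d; f → a → a; g → e → g; h → f → h; i → b → i.
Collecting the images, αβ = [f c e b d a g h i].

f c e b d a g h i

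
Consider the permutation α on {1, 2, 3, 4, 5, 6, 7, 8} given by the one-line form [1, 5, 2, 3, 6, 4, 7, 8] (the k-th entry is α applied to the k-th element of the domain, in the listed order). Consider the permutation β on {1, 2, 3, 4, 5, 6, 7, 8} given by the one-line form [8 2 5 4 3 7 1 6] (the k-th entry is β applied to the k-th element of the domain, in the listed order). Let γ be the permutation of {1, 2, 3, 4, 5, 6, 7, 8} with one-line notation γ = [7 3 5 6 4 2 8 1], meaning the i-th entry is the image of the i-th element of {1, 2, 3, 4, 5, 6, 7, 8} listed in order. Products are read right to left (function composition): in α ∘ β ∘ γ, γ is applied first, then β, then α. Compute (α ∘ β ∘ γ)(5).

Apply the permutations in order: γ(5) = 4, then β(4) = 4, then α(4) = 3. So (α ∘ β ∘ γ)(5) = 3.

3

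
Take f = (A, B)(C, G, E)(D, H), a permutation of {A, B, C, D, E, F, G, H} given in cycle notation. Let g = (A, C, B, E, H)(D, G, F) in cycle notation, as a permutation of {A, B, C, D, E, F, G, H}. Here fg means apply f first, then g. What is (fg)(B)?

f(B) = A, then g(A) = C; composing gives (fg)(B) = C.

C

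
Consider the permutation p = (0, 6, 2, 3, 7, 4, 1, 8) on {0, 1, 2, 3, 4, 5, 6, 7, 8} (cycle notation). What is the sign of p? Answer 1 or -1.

-1

The cycle lengths are 8, 1.
A cycle is odd iff its length is even; p has 1 even-length cycle, so sgn(p) = (−1)^1 and p is odd.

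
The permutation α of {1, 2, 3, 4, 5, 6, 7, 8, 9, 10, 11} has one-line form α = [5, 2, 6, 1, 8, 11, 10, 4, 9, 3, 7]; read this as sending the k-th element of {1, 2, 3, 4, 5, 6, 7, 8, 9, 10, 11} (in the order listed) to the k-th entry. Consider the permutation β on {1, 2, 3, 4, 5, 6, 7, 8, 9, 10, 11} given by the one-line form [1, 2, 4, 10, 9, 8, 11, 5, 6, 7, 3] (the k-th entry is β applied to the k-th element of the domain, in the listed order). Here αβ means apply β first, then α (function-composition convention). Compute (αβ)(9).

11

First apply β: β(9) = 6, then α(6) = 11. Thus (αβ)(9) = 11.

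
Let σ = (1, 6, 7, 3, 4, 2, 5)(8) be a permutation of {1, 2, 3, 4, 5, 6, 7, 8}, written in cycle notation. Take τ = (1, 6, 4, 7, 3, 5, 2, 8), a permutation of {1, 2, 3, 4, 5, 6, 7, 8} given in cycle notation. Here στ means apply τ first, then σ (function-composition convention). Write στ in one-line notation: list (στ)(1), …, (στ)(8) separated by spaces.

Chase each element through τ then σ: 1 → 6 → 7; 2 → 8 → 8; 3 → 5 → 1; 4 → 7 → 3; 5 → 2 → 5; 6 → 4 → 2; 7 → 3 → 4; 8 → 1 → 6.
Collecting the images, στ = [7 8 1 3 5 2 4 6].

7 8 1 3 5 2 4 6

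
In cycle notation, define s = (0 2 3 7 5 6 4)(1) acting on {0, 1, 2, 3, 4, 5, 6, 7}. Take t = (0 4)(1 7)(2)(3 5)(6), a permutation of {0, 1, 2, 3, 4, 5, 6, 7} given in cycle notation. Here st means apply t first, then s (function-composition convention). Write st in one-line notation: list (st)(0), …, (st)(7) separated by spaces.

0 5 3 6 2 7 4 1

(st)(x) = s(t(x)). Computing each image: s(t(0)) = s(4) = 0, s(t(1)) = s(7) = 5, s(t(2)) = s(2) = 3, s(t(3)) = s(5) = 6, s(t(4)) = s(0) = 2, s(t(5)) = s(3) = 7, s(t(6)) = s(6) = 4, s(t(7)) = s(1) = 1.
Hence st = [0 5 3 6 2 7 4 1].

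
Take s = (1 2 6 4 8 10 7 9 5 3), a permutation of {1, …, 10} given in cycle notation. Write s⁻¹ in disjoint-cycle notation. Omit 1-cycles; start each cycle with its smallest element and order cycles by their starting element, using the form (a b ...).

(1 3 5 9 7 10 8 4 6 2)

The inverse reverses each cycle.
After reversing and putting each cycle's least element first, s⁻¹ = (1 3 5 9 7 10 8 4 6 2).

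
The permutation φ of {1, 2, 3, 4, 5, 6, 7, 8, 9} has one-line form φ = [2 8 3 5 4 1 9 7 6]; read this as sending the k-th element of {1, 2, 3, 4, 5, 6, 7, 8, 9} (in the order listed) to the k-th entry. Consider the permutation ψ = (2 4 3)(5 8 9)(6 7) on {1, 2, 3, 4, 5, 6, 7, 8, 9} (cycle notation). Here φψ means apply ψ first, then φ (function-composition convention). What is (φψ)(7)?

First apply ψ: ψ(7) = 6, then φ(6) = 1. Thus (φψ)(7) = 1.

1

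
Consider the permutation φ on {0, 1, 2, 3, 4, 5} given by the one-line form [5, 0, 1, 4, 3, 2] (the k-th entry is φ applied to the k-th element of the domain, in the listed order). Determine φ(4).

4 is element number 5 of the domain, and entry number 5 of the one-line form is 3, so φ(4) = 3.

3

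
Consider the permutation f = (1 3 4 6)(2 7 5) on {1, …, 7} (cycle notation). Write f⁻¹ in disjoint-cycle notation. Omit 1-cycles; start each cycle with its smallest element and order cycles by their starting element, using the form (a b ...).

(1 6 4 3)(2 5 7)

The inverse reverses each cycle.
After reversing and putting each cycle's least element first, f⁻¹ = (1 6 4 3)(2 5 7).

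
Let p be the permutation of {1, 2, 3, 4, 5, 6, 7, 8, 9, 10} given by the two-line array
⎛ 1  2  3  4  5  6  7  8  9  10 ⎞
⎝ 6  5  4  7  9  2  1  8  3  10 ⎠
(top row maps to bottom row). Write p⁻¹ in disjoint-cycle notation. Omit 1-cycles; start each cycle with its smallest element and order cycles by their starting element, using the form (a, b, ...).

(1, 7, 4, 3, 9, 5, 2, 6)

The cycle decomposition of p is (1, 6, 2, 5, 9, 3, 4, 7).
Reversing each cycle (and rotating so the smallest element leads) gives p⁻¹ = (1, 7, 4, 3, 9, 5, 2, 6).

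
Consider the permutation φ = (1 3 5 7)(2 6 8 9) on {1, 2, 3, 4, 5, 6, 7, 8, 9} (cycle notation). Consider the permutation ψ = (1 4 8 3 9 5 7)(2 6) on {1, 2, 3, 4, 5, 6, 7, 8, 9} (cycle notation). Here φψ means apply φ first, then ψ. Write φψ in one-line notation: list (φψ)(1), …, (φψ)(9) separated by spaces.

9 2 7 8 1 3 4 5 6

Chase each element through φ then ψ: 1 → 3 → 9; 2 → 6 → 2; 3 → 5 → 7; 4 → 4 → 8; 5 → 7 → 1; 6 → 8 → 3; 7 → 1 → 4; 8 → 9 → 5; 9 → 2 → 6.
Collecting the images, φψ = [9 2 7 8 1 3 4 5 6].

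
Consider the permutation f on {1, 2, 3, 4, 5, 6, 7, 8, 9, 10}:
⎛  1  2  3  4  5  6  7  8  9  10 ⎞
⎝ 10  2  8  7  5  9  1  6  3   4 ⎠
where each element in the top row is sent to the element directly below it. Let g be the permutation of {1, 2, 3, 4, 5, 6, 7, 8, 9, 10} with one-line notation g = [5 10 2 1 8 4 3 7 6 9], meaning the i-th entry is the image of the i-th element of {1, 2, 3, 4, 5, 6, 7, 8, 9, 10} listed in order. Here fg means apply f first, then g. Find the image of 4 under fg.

(fg)(4) = g(f(4)). f(4) = 7, then g(7) = 3. So (fg)(4) = 3.

3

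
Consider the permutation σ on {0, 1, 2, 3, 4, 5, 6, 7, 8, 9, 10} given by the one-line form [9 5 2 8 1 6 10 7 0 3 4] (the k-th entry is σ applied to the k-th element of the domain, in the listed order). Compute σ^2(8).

9

Tracing 8 → 0 → … returns to 8 after 4 steps, so 8 lies in a 4-cycle (0, 9, 3, 8).
Advancing 2 steps from 8: 8 → 0 → 9.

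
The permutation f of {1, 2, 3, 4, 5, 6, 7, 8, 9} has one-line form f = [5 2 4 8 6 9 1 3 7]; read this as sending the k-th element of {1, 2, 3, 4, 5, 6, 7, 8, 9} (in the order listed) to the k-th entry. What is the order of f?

Writing f as disjoint cycles, the cycle lengths are 5, 3, 1.
Since disjoint cycles commute, ord(f) = lcm(5, 3) = 15.

15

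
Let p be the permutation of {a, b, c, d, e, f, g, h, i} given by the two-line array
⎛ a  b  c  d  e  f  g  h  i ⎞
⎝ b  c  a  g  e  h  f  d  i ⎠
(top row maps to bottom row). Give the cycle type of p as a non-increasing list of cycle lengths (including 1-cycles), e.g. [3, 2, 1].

The disjoint cycles are (a, b, c)(d, g, f, h)(e)(i), with lengths 4, 3, 1, 1 in non-increasing order.

[4, 3, 1, 1]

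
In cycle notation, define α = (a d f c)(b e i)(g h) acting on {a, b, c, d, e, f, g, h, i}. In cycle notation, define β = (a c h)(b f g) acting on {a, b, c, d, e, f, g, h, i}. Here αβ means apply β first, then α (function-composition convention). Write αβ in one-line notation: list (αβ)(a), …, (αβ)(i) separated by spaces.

a c g f i h e d b

(αβ)(x) = α(β(x)). Computing each image: α(β(a)) = α(c) = a, α(β(b)) = α(f) = c, α(β(c)) = α(h) = g, α(β(d)) = α(d) = f, α(β(e)) = α(e) = i, α(β(f)) = α(g) = h, α(β(g)) = α(b) = e, α(β(h)) = α(a) = d, α(β(i)) = α(i) = b.
Hence αβ = [a c g f i h e d b].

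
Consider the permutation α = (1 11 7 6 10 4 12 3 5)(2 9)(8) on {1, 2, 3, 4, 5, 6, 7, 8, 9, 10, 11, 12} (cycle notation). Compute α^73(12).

3

12 lies in the 9-cycle (1 11 7 6 10 4 12 3 5).
On a 9-cycle, α^9 is the identity, so α^73 = α^1 there (73 ≡ 1 mod 9).
Stepping 1 place around the cycle: 12 → 3.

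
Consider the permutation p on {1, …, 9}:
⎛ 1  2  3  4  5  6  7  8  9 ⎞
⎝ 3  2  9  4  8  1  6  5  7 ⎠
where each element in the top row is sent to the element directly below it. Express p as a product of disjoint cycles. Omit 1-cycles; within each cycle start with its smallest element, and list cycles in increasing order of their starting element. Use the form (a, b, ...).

(1, 3, 9, 7, 6)(5, 8)

Iterating p from 1 gives 1 → 3 → 9 → 7 → 6 → 1; that is the 5-cycle (1, 3, 9, 7, 6).
Continuing from each remaining unvisited element yields (1, 3, 9, 7, 6)(5, 8).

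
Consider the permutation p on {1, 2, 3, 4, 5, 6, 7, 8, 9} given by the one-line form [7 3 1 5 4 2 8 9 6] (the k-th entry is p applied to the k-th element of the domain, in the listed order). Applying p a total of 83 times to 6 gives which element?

Tracing 6 → 2 → … returns to 6 after 7 steps, so 6 lies in a 7-cycle (1, 7, 8, 9, 6, 2, 3).
Powers repeat with period 7 on this cycle, and 83 mod 7 = 6, so p^83(6) = p^6(6).
Advancing 6 steps from 6: 6 → 2 → 3 → 1 → 7 → 8 → 9.

9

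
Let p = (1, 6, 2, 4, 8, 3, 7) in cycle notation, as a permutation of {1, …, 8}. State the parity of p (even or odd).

The cycle lengths are 7, 1.
A cycle is odd iff its length is even; p has 0 even-length cycles, so sgn(p) = (−1)^0 and p is even.

even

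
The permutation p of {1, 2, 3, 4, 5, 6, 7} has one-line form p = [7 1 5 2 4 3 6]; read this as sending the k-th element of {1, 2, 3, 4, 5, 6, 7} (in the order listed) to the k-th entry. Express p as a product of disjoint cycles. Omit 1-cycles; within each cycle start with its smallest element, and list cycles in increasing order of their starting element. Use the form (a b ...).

From 1: 1 → 7 → 6 → 3 → 5 → 4 → 2 → 1, closing the cycle (1 7 6 3 5 4 2).
Repeating from the next unused element and collecting all non-trivial cycles gives (1 7 6 3 5 4 2).

(1 7 6 3 5 4 2)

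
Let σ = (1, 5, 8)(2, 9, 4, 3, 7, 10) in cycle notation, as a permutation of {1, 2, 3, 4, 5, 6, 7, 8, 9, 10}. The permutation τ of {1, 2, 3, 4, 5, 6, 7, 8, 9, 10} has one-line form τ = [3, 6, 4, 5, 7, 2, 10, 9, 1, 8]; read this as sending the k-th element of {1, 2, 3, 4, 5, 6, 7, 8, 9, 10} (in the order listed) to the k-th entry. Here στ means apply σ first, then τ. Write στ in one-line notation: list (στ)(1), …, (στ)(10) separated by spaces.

For each element, apply σ then τ: 1 → 5 → 7; 2 → 9 → 1; 3 → 7 → 10; 4 → 3 → 4; 5 → 8 → 9; 6 → 6 → 2; 7 → 10 → 8; 8 → 1 → 3; 9 → 4 → 5; 10 → 2 → 6.
Collecting the images, στ = [7 1 10 4 9 2 8 3 5 6].

7 1 10 4 9 2 8 3 5 6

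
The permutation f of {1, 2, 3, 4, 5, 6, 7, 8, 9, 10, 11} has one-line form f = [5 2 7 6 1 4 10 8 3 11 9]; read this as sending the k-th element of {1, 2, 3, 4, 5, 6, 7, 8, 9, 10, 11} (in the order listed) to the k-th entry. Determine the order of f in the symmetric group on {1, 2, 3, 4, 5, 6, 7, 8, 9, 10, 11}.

Decomposing into disjoint cycles gives cycle lengths 5, 2, 2, 1, 1.
The order is lcm(5, 2, 2) = 10.

10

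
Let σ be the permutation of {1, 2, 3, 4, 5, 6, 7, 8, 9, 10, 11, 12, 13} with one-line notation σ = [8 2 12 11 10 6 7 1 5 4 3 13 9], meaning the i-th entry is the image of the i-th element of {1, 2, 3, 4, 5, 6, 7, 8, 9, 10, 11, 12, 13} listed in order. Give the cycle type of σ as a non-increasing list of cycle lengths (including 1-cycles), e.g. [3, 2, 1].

The disjoint cycles are (1 8)(2)(3 12 13 9 5 10 4 11)(6)(7), with lengths 8, 2, 1, 1, 1 in non-increasing order.

[8, 2, 1, 1, 1]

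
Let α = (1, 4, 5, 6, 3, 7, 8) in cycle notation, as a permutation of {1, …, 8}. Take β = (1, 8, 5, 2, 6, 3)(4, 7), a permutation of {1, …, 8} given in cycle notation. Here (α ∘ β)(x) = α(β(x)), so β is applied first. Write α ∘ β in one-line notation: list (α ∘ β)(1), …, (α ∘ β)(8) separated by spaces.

(α ∘ β)(x) = α(β(x)). Computing each image: α(β(1)) = α(8) = 1, α(β(2)) = α(6) = 3, α(β(3)) = α(1) = 4, α(β(4)) = α(7) = 8, α(β(5)) = α(2) = 2, α(β(6)) = α(3) = 7, α(β(7)) = α(4) = 5, α(β(8)) = α(5) = 6.
Hence α ∘ β = [1 3 4 8 2 7 5 6].

1 3 4 8 2 7 5 6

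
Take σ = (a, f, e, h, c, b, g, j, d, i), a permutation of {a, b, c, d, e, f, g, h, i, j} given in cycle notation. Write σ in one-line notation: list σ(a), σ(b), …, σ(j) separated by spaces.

f g b i h e j c a d

Reading each image from the cycles: a→f, b→g, c→b, d→i, e→h, f→e, g→j, h→c, i→a, j→d.
So the one-line form is f g b i h e j c a d.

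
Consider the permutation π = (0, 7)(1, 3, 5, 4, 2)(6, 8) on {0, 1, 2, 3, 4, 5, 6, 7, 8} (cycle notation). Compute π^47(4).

4 lies in the 5-cycle (1, 3, 5, 4, 2).
Since the cycle has length 5, π^47 acts on it the same as π^2 (47 mod 5 = 2).
Stepping 2 places around the cycle: 4 → 2 → 1.

1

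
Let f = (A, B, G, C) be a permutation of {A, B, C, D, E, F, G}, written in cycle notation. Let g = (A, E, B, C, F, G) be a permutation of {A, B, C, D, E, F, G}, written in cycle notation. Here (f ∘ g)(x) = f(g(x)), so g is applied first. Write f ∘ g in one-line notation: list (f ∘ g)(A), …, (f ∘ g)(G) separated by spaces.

(f ∘ g)(x) = f(g(x)). Computing each image: f(g(A)) = f(E) = E, f(g(B)) = f(C) = A, f(g(C)) = f(F) = F, f(g(D)) = f(D) = D, f(g(E)) = f(B) = G, f(g(F)) = f(G) = C, f(g(G)) = f(A) = B.
Hence f ∘ g = [E A F D G C B].

E A F D G C B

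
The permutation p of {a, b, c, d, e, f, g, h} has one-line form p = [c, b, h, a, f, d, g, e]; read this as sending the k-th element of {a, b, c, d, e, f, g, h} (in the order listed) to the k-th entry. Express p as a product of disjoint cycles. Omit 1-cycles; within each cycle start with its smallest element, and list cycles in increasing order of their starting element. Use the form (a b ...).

From a: a → c → h → e → f → d → a, closing the cycle (a c h e f d).
Continuing from each remaining unvisited element yields (a c h e f d).

(a c h e f d)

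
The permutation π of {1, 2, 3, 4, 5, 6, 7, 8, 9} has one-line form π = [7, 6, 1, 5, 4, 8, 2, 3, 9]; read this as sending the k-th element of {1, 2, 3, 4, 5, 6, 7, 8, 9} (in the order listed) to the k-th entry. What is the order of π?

6

The disjoint-cycle form of π has cycle lengths 6, 2, 1.
The order is lcm(6, 2) = 6.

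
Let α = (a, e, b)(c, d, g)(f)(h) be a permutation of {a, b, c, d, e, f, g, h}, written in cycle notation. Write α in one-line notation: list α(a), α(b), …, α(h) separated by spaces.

e a d g b f c h

Image by image: a→e, b→a, c→d, d→g, e→b, f→f, g→c, h→h.
So the one-line form is e a d g b f c h.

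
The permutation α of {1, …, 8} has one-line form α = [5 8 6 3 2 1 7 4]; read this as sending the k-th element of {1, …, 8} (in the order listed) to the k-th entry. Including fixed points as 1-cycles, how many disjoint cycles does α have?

2

The cycle decomposition is (1, 5, 2, 8, 4, 3, 6)(7), which has 2 cycles (counting 1-cycles).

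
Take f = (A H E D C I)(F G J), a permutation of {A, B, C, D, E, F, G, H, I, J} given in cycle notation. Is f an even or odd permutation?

odd

The cycle lengths are 6, 3, 1.
A cycle of length ℓ contributes ℓ−1 transpositions, so f is a product of 5 + 2 = 7 transpositions — odd.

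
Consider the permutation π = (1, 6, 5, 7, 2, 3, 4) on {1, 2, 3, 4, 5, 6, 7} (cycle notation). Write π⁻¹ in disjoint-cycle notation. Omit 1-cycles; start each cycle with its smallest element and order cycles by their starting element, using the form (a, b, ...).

The inverse reverses each cycle.
Reversing each cycle of π and rotating so the smallest element leads gives (1, 4, 3, 2, 7, 5, 6).

(1, 4, 3, 2, 7, 5, 6)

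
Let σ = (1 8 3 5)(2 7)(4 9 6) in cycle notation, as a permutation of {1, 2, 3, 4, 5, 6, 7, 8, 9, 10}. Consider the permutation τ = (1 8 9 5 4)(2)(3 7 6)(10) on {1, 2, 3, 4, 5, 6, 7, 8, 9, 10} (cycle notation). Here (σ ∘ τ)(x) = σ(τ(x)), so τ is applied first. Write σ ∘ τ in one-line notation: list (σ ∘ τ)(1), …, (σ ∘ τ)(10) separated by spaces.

3 7 2 8 9 5 4 6 1 10

For each element, apply τ then σ: 1 → 8 → 3; 2 → 2 → 7; 3 → 7 → 2; 4 → 1 → 8; 5 → 4 → 9; 6 → 3 → 5; 7 → 6 → 4; 8 → 9 → 6; 9 → 5 → 1; 10 → 10 → 10.
So σ ∘ τ in one-line form is 3 7 2 8 9 5 4 6 1 10.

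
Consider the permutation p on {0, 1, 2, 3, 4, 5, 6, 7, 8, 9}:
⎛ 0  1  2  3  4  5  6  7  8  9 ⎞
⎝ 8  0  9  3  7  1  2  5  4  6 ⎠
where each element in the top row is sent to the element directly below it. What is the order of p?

6

Decomposing into disjoint cycles gives cycle lengths 6, 3, 1.
The order is lcm(6, 3) = 6.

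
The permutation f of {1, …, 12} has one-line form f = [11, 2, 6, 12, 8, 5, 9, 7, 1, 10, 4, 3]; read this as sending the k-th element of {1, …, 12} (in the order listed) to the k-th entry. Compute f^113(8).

Tracing 8 → 7 → … returns to 8 after 10 steps, so 8 lies in a 10-cycle (1, 11, 4, 12, 3, 6, 5, 8, 7, 9).
Since the cycle has length 10, f^113 acts on it the same as f^3 (113 mod 10 = 3).
Advancing 3 steps from 8: 8 → 7 → 9 → 1.

1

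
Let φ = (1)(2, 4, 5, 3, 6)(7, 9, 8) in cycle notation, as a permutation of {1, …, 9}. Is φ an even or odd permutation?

even

The cycle lengths are 5, 3, 1.
A cycle of length ℓ contributes ℓ−1 transpositions, so φ is a product of 4 + 2 = 6 transpositions — even.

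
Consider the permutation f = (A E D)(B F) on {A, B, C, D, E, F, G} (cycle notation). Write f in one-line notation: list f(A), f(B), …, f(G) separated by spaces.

E F C A D B G

Image by image: A↦E, B↦F, C↦C, D↦A, E↦D, F↦B, G↦G.
So the one-line form is E F C A D B G.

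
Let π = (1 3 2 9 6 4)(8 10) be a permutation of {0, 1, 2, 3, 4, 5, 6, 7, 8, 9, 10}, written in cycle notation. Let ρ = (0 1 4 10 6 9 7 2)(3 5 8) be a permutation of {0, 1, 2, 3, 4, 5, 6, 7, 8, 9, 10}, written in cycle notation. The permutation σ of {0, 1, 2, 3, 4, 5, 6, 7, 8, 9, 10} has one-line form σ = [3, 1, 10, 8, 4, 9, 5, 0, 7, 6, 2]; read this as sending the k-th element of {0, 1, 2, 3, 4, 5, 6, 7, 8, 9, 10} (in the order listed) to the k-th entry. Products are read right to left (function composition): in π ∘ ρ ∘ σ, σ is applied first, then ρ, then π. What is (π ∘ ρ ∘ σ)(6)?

(π ∘ ρ ∘ σ)(6) = π(ρ(σ(6))). σ(6) = 5, then ρ(5) = 8, then π(8) = 10, so the result is 10.

10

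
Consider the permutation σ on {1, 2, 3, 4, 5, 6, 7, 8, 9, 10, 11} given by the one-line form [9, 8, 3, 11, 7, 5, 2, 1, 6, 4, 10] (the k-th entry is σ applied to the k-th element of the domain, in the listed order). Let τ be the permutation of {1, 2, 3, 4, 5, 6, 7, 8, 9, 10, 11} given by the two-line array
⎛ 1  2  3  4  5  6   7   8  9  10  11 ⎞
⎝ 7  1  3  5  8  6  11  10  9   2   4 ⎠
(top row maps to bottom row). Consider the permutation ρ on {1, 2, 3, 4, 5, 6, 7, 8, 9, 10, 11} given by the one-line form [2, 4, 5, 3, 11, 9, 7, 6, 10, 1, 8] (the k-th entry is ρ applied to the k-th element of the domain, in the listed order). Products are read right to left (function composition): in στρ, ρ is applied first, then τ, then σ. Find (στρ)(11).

4

(στρ)(11) = σ(τ(ρ(11))). ρ(11) = 8, then τ(8) = 10, then σ(10) = 4, so the result is 4.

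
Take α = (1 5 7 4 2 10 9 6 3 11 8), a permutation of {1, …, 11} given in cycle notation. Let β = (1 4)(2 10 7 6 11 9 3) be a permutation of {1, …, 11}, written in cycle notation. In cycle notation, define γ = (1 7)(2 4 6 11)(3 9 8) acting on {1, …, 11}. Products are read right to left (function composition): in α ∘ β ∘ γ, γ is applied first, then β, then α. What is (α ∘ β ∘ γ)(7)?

Chase 7: γ(7) = 1; β(1) = 4; α(4) = 2. Hence (α ∘ β ∘ γ)(7) = 2.

2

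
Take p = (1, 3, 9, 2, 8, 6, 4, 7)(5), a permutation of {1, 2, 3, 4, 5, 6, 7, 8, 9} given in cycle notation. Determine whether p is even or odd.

odd

The cycle lengths are 8, 1.
A cycle is odd iff its length is even; p has 1 even-length cycle, so sgn(p) = (−1)^1 and p is odd.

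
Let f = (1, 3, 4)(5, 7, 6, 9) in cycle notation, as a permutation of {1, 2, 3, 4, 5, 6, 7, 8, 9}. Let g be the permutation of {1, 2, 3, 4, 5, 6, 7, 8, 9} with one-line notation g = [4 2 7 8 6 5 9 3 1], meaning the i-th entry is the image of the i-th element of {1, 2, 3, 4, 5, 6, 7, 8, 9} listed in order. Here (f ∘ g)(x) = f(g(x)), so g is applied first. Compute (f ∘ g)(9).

First apply g: g(9) = 1, then f(1) = 3. Thus (f ∘ g)(9) = 3.

3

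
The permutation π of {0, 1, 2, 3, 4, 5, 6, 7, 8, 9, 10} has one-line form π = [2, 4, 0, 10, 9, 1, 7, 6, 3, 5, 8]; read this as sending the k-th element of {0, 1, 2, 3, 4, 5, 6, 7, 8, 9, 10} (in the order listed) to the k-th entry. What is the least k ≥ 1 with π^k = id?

12

Writing π as disjoint cycles, the cycle lengths are 4, 3, 2, 2.
The order is lcm(4, 3, 2, 2) = 12.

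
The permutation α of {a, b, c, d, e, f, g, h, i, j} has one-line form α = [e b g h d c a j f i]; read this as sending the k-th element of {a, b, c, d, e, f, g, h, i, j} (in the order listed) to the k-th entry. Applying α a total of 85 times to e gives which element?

i

Tracing e → d → … returns to e after 9 steps, so e lies in a 9-cycle (a e d h j i f c g).
Powers repeat with period 9 on this cycle, and 85 mod 9 = 4, so α^85(e) = α^4(e).
Stepping 4 places around the cycle: e → d → h → j → i.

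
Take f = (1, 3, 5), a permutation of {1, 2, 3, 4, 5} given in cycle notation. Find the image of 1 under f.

1 appears in (1, 3, 5); the next entry (wrapping around) is 3.

3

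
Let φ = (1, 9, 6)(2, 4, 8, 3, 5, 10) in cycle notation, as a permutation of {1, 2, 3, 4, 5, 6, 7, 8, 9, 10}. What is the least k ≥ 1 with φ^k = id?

6

The cycle type of φ is (6, 3, 1).
The order of φ is the least common multiple of its cycle lengths: lcm(6, 3) = 6.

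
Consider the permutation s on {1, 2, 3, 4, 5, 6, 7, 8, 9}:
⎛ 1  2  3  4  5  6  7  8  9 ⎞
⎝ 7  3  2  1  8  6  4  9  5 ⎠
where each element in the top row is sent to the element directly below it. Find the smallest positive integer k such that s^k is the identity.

Decomposing into disjoint cycles gives cycle lengths 3, 3, 2, 1.
Since disjoint cycles commute, ord(s) = lcm(3, 3, 2) = 6.

6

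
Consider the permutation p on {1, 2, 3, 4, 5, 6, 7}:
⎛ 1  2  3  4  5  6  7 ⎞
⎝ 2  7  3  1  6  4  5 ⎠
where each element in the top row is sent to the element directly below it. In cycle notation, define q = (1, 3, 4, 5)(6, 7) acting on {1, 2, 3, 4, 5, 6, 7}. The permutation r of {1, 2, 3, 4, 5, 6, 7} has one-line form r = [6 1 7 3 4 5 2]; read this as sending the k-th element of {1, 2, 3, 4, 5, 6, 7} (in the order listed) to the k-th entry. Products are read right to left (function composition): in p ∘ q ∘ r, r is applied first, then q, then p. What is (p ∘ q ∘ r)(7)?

7

(p ∘ q ∘ r)(7) = p(q(r(7))). r(7) = 2, then q(2) = 2, then p(2) = 7, so the result is 7.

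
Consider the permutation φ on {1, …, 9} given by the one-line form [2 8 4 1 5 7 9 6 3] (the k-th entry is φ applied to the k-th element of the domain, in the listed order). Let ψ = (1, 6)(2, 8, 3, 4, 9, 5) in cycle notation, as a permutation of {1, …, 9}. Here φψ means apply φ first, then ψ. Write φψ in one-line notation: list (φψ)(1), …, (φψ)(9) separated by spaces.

8 3 9 6 2 7 5 1 4

For each element, apply φ then ψ: 1 → 2 → 8; 2 → 8 → 3; 3 → 4 → 9; 4 → 1 → 6; 5 → 5 → 2; 6 → 7 → 7; 7 → 9 → 5; 8 → 6 → 1; 9 → 3 → 4.
Collecting the images, φψ = [8 3 9 6 2 7 5 1 4].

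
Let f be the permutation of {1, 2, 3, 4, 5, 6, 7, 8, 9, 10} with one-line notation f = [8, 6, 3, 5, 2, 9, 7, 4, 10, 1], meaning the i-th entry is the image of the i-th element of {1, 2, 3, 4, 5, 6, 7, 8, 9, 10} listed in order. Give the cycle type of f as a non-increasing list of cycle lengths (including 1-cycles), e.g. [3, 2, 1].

[8, 1, 1]

The disjoint cycles are (1, 8, 4, 5, 2, 6, 9, 10)(3)(7), with lengths 8, 1, 1 in non-increasing order.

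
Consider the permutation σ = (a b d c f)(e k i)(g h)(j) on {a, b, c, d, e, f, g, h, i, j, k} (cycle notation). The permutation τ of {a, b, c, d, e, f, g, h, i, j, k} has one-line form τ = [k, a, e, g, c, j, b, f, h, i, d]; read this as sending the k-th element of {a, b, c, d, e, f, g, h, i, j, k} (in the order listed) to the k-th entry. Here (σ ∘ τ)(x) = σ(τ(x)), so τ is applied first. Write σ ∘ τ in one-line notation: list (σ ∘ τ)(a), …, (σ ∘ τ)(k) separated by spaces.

Chase each element through τ then σ: a → k → i; b → a → b; c → e → k; d → g → h; e → c → f; f → j → j; g → b → d; h → f → a; i → h → g; j → i → e; k → d → c.
Collecting the images, σ ∘ τ = [i b k h f j d a g e c].

i b k h f j d a g e c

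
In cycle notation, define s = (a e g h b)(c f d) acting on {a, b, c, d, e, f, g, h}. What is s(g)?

h

Within (a e g h b), g ↦ h.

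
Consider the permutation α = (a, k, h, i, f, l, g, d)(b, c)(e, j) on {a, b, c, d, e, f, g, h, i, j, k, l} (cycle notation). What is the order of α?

The disjoint cycles have lengths 8, 2, 2.
The order is lcm(8, 2, 2) = 8.

8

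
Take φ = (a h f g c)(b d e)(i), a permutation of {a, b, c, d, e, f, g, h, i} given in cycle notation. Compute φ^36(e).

e

e lies in the 3-cycle (b d e).
Powers repeat with period 3 on this cycle, and 36 mod 3 = 0, so φ^36(e) = φ^0(e).
So φ^36(e) = e.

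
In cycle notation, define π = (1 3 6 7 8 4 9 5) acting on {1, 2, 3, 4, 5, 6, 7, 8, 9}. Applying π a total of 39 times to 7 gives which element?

7 lies in the 8-cycle (1 3 6 7 8 4 9 5).
On an 8-cycle, π^8 is the identity, so π^39 = π^7 there (39 ≡ 7 mod 8).
Stepping 7 places around the cycle: 7 → 8 → 4 → 9 → 5 → 1 → 3 → 6.

6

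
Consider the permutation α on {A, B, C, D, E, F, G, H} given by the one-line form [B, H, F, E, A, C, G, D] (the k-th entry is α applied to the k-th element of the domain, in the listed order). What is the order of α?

Decomposing into disjoint cycles gives cycle lengths 5, 2, 1.
Since disjoint cycles commute, ord(α) = lcm(5, 2) = 10.

10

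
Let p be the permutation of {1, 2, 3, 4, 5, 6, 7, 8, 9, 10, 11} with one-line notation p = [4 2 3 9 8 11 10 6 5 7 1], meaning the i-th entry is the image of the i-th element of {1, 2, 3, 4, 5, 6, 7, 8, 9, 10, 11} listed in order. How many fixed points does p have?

2

The fixed points (elements with p(x) = x) are {2, 3}, so there are 2.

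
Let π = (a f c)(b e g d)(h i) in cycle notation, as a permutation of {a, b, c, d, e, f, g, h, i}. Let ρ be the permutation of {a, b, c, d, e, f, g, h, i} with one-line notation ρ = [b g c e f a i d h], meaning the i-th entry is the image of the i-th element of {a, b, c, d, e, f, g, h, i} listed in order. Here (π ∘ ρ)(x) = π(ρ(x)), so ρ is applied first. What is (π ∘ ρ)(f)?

f

First apply ρ: ρ(f) = a, then π(a) = f. Thus (π ∘ ρ)(f) = f.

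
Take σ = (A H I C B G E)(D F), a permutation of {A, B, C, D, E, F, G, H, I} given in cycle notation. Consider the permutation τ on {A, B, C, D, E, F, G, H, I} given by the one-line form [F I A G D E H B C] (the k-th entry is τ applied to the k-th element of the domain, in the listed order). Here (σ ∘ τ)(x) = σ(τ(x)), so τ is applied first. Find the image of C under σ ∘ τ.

(σ ∘ τ)(C) = σ(τ(C)). τ(C) = A, then σ(A) = H. So (σ ∘ τ)(C) = H.

H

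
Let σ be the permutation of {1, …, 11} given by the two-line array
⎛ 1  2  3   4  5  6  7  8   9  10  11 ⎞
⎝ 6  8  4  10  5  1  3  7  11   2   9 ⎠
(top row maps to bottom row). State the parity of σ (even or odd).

odd

In disjoint-cycle form the cycle lengths are 6, 2, 2, 1.
A cycle of length ℓ contributes ℓ−1 transpositions, so σ is a product of 5 + 1 + 1 = 7 transpositions — odd.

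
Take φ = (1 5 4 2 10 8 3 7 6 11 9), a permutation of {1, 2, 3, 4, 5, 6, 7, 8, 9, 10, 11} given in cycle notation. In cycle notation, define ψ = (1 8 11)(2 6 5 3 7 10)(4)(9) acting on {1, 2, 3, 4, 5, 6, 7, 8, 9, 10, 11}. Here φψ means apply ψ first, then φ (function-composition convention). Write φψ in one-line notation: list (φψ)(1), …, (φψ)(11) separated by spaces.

Chase each element through ψ then φ: 1 → 8 → 3; 2 → 6 → 11; 3 → 7 → 6; 4 → 4 → 2; 5 → 3 → 7; 6 → 5 → 4; 7 → 10 → 8; 8 → 11 → 9; 9 → 9 → 1; 10 → 2 → 10; 11 → 1 → 5.
Collecting the images, φψ = [3 11 6 2 7 4 8 9 1 10 5].

3 11 6 2 7 4 8 9 1 10 5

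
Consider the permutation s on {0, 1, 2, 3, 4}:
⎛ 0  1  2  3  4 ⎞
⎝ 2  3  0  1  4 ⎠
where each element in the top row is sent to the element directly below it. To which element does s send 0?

2

The entry below 0 in the array is 2, so s(0) = 2.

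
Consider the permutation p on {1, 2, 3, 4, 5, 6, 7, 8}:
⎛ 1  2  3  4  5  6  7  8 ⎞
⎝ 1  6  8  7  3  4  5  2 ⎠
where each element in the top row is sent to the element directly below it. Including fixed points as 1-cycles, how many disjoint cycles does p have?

2

The cycle decomposition is (1)(2 6 4 7 5 3 8), which has 2 cycles (counting 1-cycles).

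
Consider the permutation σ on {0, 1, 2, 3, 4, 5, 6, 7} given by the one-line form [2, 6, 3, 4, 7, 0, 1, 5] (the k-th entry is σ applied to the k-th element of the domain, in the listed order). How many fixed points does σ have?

No element satisfies σ(x) = x, so there are 0 fixed points.

0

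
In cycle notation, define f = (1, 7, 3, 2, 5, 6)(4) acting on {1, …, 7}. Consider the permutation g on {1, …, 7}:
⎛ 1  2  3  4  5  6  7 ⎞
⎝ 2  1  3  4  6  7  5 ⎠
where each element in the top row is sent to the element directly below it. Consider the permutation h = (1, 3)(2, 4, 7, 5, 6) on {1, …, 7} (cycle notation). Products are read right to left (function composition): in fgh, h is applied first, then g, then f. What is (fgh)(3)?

5

Apply the permutations in order: h(3) = 1, then g(1) = 2, then f(2) = 5. So (fgh)(3) = 5.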